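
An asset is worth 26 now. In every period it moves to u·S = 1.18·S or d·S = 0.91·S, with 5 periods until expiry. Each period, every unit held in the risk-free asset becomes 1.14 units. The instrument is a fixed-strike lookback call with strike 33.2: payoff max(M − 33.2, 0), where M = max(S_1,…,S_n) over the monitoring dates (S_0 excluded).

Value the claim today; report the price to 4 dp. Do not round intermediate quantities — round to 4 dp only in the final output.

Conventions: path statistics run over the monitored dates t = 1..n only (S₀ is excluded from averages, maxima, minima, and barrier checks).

Under the martingale measure an up-move has probability p* = 0.8519; value the claim as the probability-weighted average of per-path payoffs, discounted 5 periods at R = 1.14.
Enumerate all 2^5 = 32 price paths (U = up ×1.18, D = down ×0.91); each path with k up-moves has probability p*^k·(1−p*)^(5−k).
DDDDD: M=23.6600, payoff=0.0000, prob=0.000071
UDDDD: M=30.6800, payoff=0.0000, prob=0.000410
DUDDD: M=27.9188, payoff=0.0000, prob=0.000410
UUDDD: M=36.2024, payoff=3.0024, prob=0.002359
DDUDD: M=25.4061, payoff=0.0000, prob=0.000410
UDUDD: M=32.9442, payoff=0.0000, prob=0.002359
DUUDD: M=32.9442, payoff=0.0000, prob=0.002359
UUUDD: M=42.7188, payoff=9.5188, prob=0.013567
DDDUD: M=23.6600, payoff=0.0000, prob=0.000410
UDDUD: M=30.6800, payoff=0.0000, prob=0.002359
DUDUD: M=29.9792, payoff=0.0000, prob=0.002359
UUDUD: M=38.8741, payoff=5.6741, prob=0.013567
DDUUD: M=29.9792, payoff=0.0000, prob=0.002359
UDUUD: M=38.8741, payoff=5.6741, prob=0.013567
DUUUD: M=38.8741, payoff=5.6741, prob=0.013567
UUUUD: M=50.4082, payoff=17.2082, prob=0.078010
DDDDU: M=23.6600, payoff=0.0000, prob=0.000410
UDDDU: M=30.6800, payoff=0.0000, prob=0.002359
DUDDU: M=27.9188, payoff=0.0000, prob=0.002359
UUDDU: M=36.2024, payoff=3.0024, prob=0.013567
DDUDU: M=27.2811, payoff=0.0000, prob=0.002359
UDUDU: M=35.3755, payoff=2.1755, prob=0.013567
DUUDU: M=35.3755, payoff=2.1755, prob=0.013567
UUUDU: M=45.8715, payoff=12.6715, prob=0.078010
DDDUU: M=27.2811, payoff=0.0000, prob=0.002359
UDDUU: M=35.3755, payoff=2.1755, prob=0.013567
DUDUU: M=35.3755, payoff=2.1755, prob=0.013567
UUDUU: M=45.8715, payoff=12.6715, prob=0.078010
DDUUU: M=35.3755, payoff=2.1755, prob=0.013567
UDUUU: M=45.8715, payoff=12.6715, prob=0.078010
DUUUU: M=45.8715, payoff=12.6715, prob=0.078010
UUUUU: M=59.4817, payoff=26.2817, prob=0.448560
Price = Σ prob·payoff / R^5 = 17.640841 / 1.925415 = 9.1621

price = 9.1621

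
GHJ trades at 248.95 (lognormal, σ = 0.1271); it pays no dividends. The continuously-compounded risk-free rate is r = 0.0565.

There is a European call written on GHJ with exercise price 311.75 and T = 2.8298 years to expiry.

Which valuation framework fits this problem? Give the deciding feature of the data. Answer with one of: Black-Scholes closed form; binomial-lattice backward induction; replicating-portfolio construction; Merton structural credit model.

framework: Black-Scholes closed form

Key observation: the strike-311.75 call on GHJ is European-exercise on a continuously-modelled lognormal underlying, so its value is a single closed-form evaluation.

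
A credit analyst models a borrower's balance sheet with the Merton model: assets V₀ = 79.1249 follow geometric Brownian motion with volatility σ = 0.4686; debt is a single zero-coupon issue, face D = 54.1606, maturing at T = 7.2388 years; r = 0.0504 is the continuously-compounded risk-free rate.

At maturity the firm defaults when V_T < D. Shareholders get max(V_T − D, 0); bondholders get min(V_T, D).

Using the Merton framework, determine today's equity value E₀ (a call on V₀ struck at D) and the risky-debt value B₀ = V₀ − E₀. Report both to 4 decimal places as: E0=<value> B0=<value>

With assets at 79.1249 and a single debt payment of 54.1606 at 7.2388 years:
d₁ = [ln(V₀/D) + (r + σ²/2)T] / (σ√T)
   = [ln(79.1249/54.1606) + (0.0504 + 0.5·0.4686²)·7.2388] / (0.4686·√7.2388)
   = [0.379074 + 1.159605] / 1.260769 = 1.220429
d₂ = d₁ − σ√T = 1.220429 − 1.260769 = -0.040340
N(d₁) = 0.888849,  N(d₂) = 0.483911,  e^(−rT) = 0.694311
E₀ = V₀·N(d₁) − D·e^(−rT)·N(d₂)
   = 79.1249·0.888849 − 54.1606·0.694311·0.483911 = 52.132947
B₀ = V₀ − E₀ = 79.1249 − 52.132947 = 26.991953

E0=52.1329 B0=26.9920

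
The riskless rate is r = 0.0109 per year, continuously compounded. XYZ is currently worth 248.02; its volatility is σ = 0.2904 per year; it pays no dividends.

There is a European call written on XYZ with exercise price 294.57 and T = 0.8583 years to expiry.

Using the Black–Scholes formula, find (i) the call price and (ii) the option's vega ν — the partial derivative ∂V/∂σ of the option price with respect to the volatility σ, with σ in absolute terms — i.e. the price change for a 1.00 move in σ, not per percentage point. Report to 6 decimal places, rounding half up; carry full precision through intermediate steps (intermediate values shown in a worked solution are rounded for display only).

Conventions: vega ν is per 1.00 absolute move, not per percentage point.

price = 12.059270
ν = 82.080378

σ√T = 0.2904·√0.8583 = 0.269040
d₁ = (ln(S/K) + (r+σ²/2)T) / (σ√T) = (ln(248.02/294.57) + (0.0109+0.2904²/2)·0.8583) / 0.269040 = (-0.172007 + 0.045547) / 0.269040 = -0.470045
d₂ = d₁ − σ√T = -0.470045 − 0.269040 = -0.739084
e^{−rT} = 0.990688
N(d₁) = 0.319161,  N(d₂) = 0.229928
Call price V = S·N(d₁) − K·e^{−rT}·N(d₂) = 79.158434 − 67.099164 = 12.059270
φ(d₁) = (1/√(2π))·e^{−d₁²/2} = 0.357218
ν = S·φ(d₁)·√T = 82.080378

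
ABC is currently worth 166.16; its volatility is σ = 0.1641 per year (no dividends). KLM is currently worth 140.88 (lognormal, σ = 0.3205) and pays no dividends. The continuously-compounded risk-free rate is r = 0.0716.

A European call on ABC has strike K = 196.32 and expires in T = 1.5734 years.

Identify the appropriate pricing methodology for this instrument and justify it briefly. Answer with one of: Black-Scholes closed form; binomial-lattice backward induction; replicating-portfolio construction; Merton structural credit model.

framework: Black-Scholes closed form

Key observation: the instrument is a plain European call (strike 196.32) on a lognormal asset; the exact continuous-time formula applies directly.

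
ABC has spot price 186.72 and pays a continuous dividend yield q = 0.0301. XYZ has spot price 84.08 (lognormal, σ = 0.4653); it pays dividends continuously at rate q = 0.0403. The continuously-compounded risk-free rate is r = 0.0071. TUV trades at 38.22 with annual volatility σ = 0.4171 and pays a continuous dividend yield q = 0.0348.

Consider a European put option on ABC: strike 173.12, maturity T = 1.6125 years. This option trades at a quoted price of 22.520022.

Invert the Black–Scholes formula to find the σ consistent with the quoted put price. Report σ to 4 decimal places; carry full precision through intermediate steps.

At σ = 0.2929 the Black–Scholes value reproduces the quote:
σ√T = 0.2929·√1.6125 = 0.371937
d₁ = (ln(S/K) + (r−q+σ²/2)T) / (σ√T) = (ln(186.72/173.12) + (0.0071−0.0301+0.2929²/2)·1.6125) / 0.371937 = (0.075625 + 0.032081) / 0.371937 = 0.289582
d₂ = d₁ − σ√T = 0.289582 − 0.371937 = -0.082355
e^{−rT} = 0.988617
e^{−qT} = 0.952623
N(−d₁) = 0.386068,  N(−d₂) = 0.532818
V = K·e^{−rT}·N(−d₂) − S·e^{−qT}·N(−d₁) = 91.191386 − 68.671365 = 22.520022 (equal to the quote); since ∂V/∂σ > 0 for all σ, the implied volatility is unique

sigma = 0.2929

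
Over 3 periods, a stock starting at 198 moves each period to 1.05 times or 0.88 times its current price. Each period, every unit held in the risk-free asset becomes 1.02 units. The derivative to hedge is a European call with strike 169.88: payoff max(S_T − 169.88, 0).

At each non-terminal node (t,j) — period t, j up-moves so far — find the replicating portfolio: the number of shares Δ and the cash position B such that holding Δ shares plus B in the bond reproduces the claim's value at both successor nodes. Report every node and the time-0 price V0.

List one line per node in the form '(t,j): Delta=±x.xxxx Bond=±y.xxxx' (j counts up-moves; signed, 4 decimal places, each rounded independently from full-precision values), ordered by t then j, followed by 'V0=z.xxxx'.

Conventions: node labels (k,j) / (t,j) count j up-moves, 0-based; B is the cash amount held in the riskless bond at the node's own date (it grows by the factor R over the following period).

(0,0): Delta=0.9031 Bond=-140.0705
(1,0): Delta=0.6056 Bond=-91.0435
(1,1): Delta=0.9565 Bond=-153.9780
(2,0): Delta=0.0000 Bond=0.0000
(2,1): Delta=0.7144 Bond=-112.7638
(2,2): Delta=1.0000 Bond=-166.5490
V0=38.7432

No-arbitrage ⇒ martingale measure with p* = (R−d)/(u−d) = 0.8235.
Payoffs at expiry: V(3,0)=0.0000, V(3,1)=0.0000, V(3,2)=22.2196, V(3,3)=59.3298
  t=2,j=0: stock 153.3312 → up 160.9978 (V=0.0000), down 134.9315 (V=0.0000). Price 0.0000; hedge Δ=0.0000, bond B=0.0000.
  t=2,j=1: stock 182.9520 → up 192.0996 (V=22.2196), down 160.9978 (V=0.0000). Price 17.9397; hedge Δ=0.7144, bond B=-112.7638.
  t=2,j=2: stock 218.2950 → up 229.2098 (V=59.3298), down 192.0996 (V=22.2196). Price 51.7460; hedge Δ=1.0000, bond B=-166.5490.
  t=1,j=0: stock 174.2400 → up 182.9520 (V=17.9397), down 153.3312 (V=0.0000). Price 14.4842; hedge Δ=0.6056, bond B=-91.0435.
  t=1,j=1: stock 207.9000 → up 218.2950 (V=51.7460), down 182.9520 (V=17.9397). Price 44.8825; hedge Δ=0.9565, bond B=-153.9780.
  t=0,j=0: stock 198.0000 → up 207.9000 (V=44.8825), down 174.2400 (V=14.4842). Price 38.7432; hedge Δ=0.9031, bond B=-140.0705.
Verification: the root portfolio costs Δ(0,0)·S0 + B(0,0) = 38.7432, matching V0.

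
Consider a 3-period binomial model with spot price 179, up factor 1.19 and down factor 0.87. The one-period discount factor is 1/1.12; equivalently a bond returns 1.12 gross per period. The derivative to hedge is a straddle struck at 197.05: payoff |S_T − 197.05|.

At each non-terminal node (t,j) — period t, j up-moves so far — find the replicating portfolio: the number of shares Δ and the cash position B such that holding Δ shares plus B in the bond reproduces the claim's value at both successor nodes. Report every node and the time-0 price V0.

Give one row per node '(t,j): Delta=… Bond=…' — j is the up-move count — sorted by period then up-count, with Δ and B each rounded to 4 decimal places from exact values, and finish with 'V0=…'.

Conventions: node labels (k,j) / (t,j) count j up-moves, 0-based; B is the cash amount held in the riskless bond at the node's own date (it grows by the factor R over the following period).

The replicating-portfolio and risk-neutral prices coincide; use p* = (1.12−0.87)/(1.19−0.87) = 0.7813 for the latter.
Payoffs at expiry: V(3,0)=79.1780, V(3,1)=35.8227, V(3,2)=23.4793, V(3,3)=104.5935
(2,0): S=135.4851. Δ = (V_up−V_dn)/(S_up−S_dn) = (35.8227−79.1780)/(161.2273−117.8720) = -1.0000. V = [p*·35.8227 + (1−p*)·79.1780]/1.12 = 40.4524. B = V − Δ·S = 175.9375.
(2,1): S=185.3187. Δ = (V_up−V_dn)/(S_up−S_dn) = (23.4793−35.8227)/(220.5293−161.2273) = -0.2081. V = [p*·23.4793 + (1−p*)·35.8227]/1.12 = 23.3745. B = V − Δ·S = 61.9478.
(2,2): S=253.4819. Δ = (V_up−V_dn)/(S_up−S_dn) = (104.5935−23.4793)/(301.6435−220.5293) = 1.0000. V = [p*·104.5935 + (1−p*)·23.4793]/1.12 = 77.5444. B = V − Δ·S = -175.9375.
(1,0): S=155.7300. Δ = (V_up−V_dn)/(S_up−S_dn) = (23.3745−40.4524)/(185.3187−135.4851) = -0.3427. V = [p*·23.3745 + (1−p*)·40.4524]/1.12 = 24.2056. B = V − Δ·S = 77.5742.
(1,1): S=213.0100. Δ = (V_up−V_dn)/(S_up−S_dn) = (77.5444−23.3745)/(253.4819−185.3187) = 0.7947. V = [p*·77.5444 + (1−p*)·23.3745]/1.12 = 58.6560. B = V − Δ·S = -110.6251.
(0,0): S=179.0000. Δ = (V_up−V_dn)/(S_up−S_dn) = (58.6560−24.2056)/(213.0100−155.7300) = 0.6014. V = [p*·58.6560 + (1−p*)·24.2056]/1.12 = 45.6428. B = V − Δ·S = -62.0147.
As a check, the time-0 holding Δ(0,0)·S0 + B(0,0) comes to 45.6428 — exactly V0.

(0,0): Delta=0.6014 Bond=-62.0147
(1,0): Delta=-0.3427 Bond=77.5742
(1,1): Delta=0.7947 Bond=-110.6251
(2,0): Delta=-1.0000 Bond=175.9375
(2,1): Delta=-0.2081 Bond=61.9478
(2,2): Delta=1.0000 Bond=-175.9375
V0=45.6428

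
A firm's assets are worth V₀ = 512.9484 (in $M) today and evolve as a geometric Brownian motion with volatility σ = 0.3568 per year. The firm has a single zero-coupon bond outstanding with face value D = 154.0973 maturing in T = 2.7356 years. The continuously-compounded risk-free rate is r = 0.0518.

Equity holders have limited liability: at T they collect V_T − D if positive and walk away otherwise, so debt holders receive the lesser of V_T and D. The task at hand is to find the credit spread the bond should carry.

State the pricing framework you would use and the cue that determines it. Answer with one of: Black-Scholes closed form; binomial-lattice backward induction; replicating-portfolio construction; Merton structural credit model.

framework: Merton structural credit model

Key observation: a levered firm with one bullet debt due at 2.7356 years is the canonical structural-credit setup: equity is a call on the firm's assets struck at the face value.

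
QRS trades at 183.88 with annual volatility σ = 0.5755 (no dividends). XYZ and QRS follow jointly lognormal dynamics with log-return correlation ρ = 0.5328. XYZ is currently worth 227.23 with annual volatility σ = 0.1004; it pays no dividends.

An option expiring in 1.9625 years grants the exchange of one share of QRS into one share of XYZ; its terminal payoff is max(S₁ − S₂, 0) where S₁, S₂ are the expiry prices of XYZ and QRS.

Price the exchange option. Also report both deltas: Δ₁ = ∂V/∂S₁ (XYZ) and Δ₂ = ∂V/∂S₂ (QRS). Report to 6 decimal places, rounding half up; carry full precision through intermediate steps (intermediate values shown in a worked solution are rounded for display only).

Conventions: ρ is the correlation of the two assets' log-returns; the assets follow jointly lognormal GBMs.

σ_eff = √(σ₁² + σ₂² − 2ρσ₁σ₂) = √(0.1004² + 0.5755² − 2·0.5328·0.1004·0.5755) = 0.528876
d₁ = (ln(S₁/S₂) + (q₂ − q₁ + σ_eff²/2)T) / (σ_eff√T) = (ln(227.23/183.88) + (0.0 − 0.0 + 0.139855)·1.9625) / 0.740898 = 0.656156
d₂ = d₁ − σ_eff√T = 0.656156 − 0.740898 = -0.084743
N(d₁) = 0.744138,  N(d₂) = 0.466233
V = S₁·e^{−q₁T}·N(d₁) − S₂·e^{−q₂T}·N(d₂) = 169.090470 − 85.730901 = 83.359569
Key observation: the rate r is irrelevant here: denominating values in QRS turns the exchange into a ratio option on S₁/S₂, and discounting at r drops out.
Δ₁ = e^{−q₁T}·N(d₁) = 0.744138;  Δ₂ = −e^{−q₂T}·N(d₂) = -0.466233

exchange price = 83.359569
Δ1 = 0.744138
Δ2 = -0.466233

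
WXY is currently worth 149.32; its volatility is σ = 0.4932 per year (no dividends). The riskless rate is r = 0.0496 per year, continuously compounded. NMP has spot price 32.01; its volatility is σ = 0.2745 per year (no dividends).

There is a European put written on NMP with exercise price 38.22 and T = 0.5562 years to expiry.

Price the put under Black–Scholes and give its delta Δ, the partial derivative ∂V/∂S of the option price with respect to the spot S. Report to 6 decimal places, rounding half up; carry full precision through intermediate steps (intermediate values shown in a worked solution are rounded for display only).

price = 6.123716
Δ = -0.735325

σ√T = 0.2745·√0.5562 = 0.204719
d₁ = (ln(S/K) + (r+σ²/2)T) / (σ√T) = (ln(32.01/38.22) + (0.0496+0.2745²/2)·0.5562) / 0.204719 = (-0.177311 + 0.048542) / 0.204719 = -0.629000
d₂ = d₁ − σ√T = -0.629000 − 0.204719 = -0.833719
e^{−rT} = 0.972790
N(−d₁) = 0.735325,  N(−d₂) = 0.797780
Put price V = K·e^{−rT}·N(−d₂) − S·N(−d₁) = 29.661484 − 23.537768 = 6.123716
Δ = −N(−d₁) = -0.735325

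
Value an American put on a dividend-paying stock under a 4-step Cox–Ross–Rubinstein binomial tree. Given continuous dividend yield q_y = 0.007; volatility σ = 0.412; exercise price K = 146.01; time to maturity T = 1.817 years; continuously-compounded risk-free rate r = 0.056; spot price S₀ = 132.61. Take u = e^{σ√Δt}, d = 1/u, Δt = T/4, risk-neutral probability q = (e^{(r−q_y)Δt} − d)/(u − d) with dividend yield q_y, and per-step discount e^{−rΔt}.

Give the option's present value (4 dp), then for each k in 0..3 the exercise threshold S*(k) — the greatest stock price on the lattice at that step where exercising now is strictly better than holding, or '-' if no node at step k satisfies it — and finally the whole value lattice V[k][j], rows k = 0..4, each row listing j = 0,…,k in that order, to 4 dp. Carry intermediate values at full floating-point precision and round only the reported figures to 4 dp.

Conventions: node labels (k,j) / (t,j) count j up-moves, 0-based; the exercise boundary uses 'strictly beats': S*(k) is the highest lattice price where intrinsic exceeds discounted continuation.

Δt=0.45425, u=1.32006, d=0.75754, q=0.47103, disc=e^(-rΔt)=0.97488
k=4 terminal: V=max(K-S,0) → 102.3387 69.9097 13.4000 0.0000 0.0000
k=3: j=0 S=57.6490 intr=88.3610 cont=84.8767 V=88.3610[EX]; j=1 S=100.4573 intr=45.5527 cont=42.2043 V=45.5527[EX]; j=2 S=175.0537 intr=0.0000 cont=6.9101 V=6.9101[hold]; j=3 S=305.0430 intr=0.0000 cont=0.0000 V=0.0000[hold]  S*(3)=100.4573
k=2: j=0 S=76.1003 intr=69.9097 cont=66.4839 V=69.9097[EX]; j=1 S=132.6100 intr=13.4000 cont=26.6637 V=26.6637[hold]; j=2 S=231.0820 intr=0.0000 cont=3.5634 V=3.5634[hold]  S*(2)=76.1003
k=1: j=0 S=100.4573 intr=45.5527 cont=48.2951 V=48.2951[hold]; j=1 S=175.0537 intr=0.0000 cont=15.3863 V=15.3863[hold]  S*(1)=-
k=0: j=0 S=132.6100 intr=13.4000 cont=31.9702 V=31.9702[hold]  S*(0)=-

price = 31.9702
boundary = - - 76.1003 100.4573
tree:
31.9702
48.2951 15.3863
69.9097 26.6637 3.5634
88.3610 45.5527 6.9101 0.0000
102.3387 69.9097 13.4000 0.0000 0.0000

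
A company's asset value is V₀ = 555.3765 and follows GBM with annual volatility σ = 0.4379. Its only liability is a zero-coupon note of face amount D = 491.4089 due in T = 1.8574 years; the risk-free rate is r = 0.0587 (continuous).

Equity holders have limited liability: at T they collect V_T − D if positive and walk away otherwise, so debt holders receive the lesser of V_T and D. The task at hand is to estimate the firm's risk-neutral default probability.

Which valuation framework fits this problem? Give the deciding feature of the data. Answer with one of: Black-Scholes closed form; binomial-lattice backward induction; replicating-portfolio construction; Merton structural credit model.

Key observation: the asked-for credit quantity lives on the firm's capital structure — asset value, asset volatility, debt face 491.4089 — which is the structural model's domain.

framework: Merton structural credit model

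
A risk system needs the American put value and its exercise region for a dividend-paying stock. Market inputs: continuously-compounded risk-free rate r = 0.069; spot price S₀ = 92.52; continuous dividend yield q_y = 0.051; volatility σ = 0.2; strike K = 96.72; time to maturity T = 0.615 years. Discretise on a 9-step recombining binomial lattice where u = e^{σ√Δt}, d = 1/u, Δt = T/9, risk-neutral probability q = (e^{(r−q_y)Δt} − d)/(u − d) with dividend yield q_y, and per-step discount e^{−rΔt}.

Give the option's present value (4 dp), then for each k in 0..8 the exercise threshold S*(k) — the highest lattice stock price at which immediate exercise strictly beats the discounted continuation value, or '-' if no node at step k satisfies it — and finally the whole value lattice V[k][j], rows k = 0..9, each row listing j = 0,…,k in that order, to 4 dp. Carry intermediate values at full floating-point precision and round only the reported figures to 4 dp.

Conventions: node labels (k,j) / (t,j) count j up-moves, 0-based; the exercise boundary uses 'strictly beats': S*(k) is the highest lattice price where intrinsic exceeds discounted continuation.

params: Δt=0.06833 u=1.05367 d=0.94906 q=0.49870 e^(-rΔt)=0.99530
t_9 payoffs: 38.9255 32.5551 25.4826 17.6304 8.9128 0.0000 0.0000 0.0000 0.0000 0.0000
t_8: node(8,0) S=60.8964 payoff=35.8236 vs cont=35.5805 → 35.8236 [stop]  node(8,1) S=67.6087 payoff=29.1113 vs cont=28.8915 → 29.1113 [stop]  node(8,2) S=75.0609 payoff=21.6591 vs cont=21.4653 → 21.6591 [stop]  node(8,3) S=83.3345 payoff=13.3855 vs cont=13.2205 → 13.3855 [stop]  node(8,4) S=92.5200 payoff=4.2000 vs cont=4.4470 → 4.4470 [wait]  node(8,5) S=102.7180 payoff=0.0000 vs cont=0.0000 → 0.0000 [wait]  node(8,6) S=114.0401 payoff=0.0000 vs cont=0.0000 → 0.0000 [wait]  node(8,7) S=126.6101 payoff=0.0000 vs cont=0.0000 → 0.0000 [wait]  node(8,8) S=140.5657 payoff=0.0000 vs cont=0.0000 → 0.0000 [wait]  ⇒ S*(8)=83.3345
t_7: node(7,0) S=64.1649 payoff=32.5551 vs cont=32.3234 → 32.5551 [stop]  node(7,1) S=71.2374 payoff=25.4826 vs cont=25.2754 → 25.4826 [stop]  node(7,2) S=79.0896 payoff=17.6304 vs cont=17.4506 → 17.6304 [stop]  node(7,3) S=87.8072 payoff=8.9128 vs cont=8.8859 → 8.9128 [stop]  node(7,4) S=97.4857 payoff=0.0000 vs cont=2.2188 → 2.2188 [wait]  node(7,5) S=108.2311 payoff=0.0000 vs cont=0.0000 → 0.0000 [wait]  node(7,6) S=120.1609 payoff=0.0000 vs cont=0.0000 → 0.0000 [wait]  node(7,7) S=133.4056 payoff=0.0000 vs cont=0.0000 → 0.0000 [wait]  ⇒ S*(7)=87.8072
t_6: node(6,0) S=67.6087 payoff=29.1113 vs cont=28.8915 → 29.1113 [stop]  node(6,1) S=75.0609 payoff=21.6591 vs cont=21.4653 → 21.6591 [stop]  node(6,2) S=83.3345 payoff=13.3855 vs cont=13.2205 → 13.3855 [stop]  node(6,3) S=92.5200 payoff=4.2000 vs cont=5.5483 → 5.5483 [wait]  node(6,4) S=102.7180 payoff=0.0000 vs cont=1.1071 → 1.1071 [wait]  node(6,5) S=114.0401 payoff=0.0000 vs cont=0.0000 → 0.0000 [wait]  node(6,6) S=126.6101 payoff=0.0000 vs cont=0.0000 → 0.0000 [wait]  ⇒ S*(6)=83.3345
t_5: node(5,0) S=71.2374 payoff=25.4826 vs cont=25.2754 → 25.4826 [stop]  node(5,1) S=79.0896 payoff=17.6304 vs cont=17.4506 → 17.6304 [stop]  node(5,2) S=87.8072 payoff=8.9128 vs cont=9.4325 → 9.4325 [wait]  node(5,3) S=97.4857 payoff=0.0000 vs cont=3.3178 → 3.3178 [wait]  node(5,4) S=108.2311 payoff=0.0000 vs cont=0.5524 → 0.5524 [wait]  node(5,5) S=120.1609 payoff=0.0000 vs cont=0.0000 → 0.0000 [wait]  ⇒ S*(5)=79.0896
t_4: node(4,0) S=75.0609 payoff=21.6591 vs cont=21.4653 → 21.6591 [stop]  node(4,1) S=83.3345 payoff=13.3855 vs cont=13.4785 → 13.4785 [wait]  node(4,2) S=92.5200 payoff=4.2000 vs cont=6.3531 → 6.3531 [wait]  node(4,3) S=102.7180 payoff=0.0000 vs cont=1.9295 → 1.9295 [wait]  node(4,4) S=114.0401 payoff=0.0000 vs cont=0.2756 → 0.2756 [wait]  ⇒ S*(4)=75.0609
t_3: node(3,0) S=79.0896 payoff=17.6304 vs cont=17.4967 → 17.6304 [stop]  node(3,1) S=87.8072 payoff=8.9128 vs cont=9.8784 → 9.8784 [wait]  node(3,2) S=97.4857 payoff=0.0000 vs cont=4.1276 → 4.1276 [wait]  node(3,3) S=108.2311 payoff=0.0000 vs cont=1.0995 → 1.0995 [wait]  ⇒ S*(3)=79.0896
t_2: node(2,0) S=83.3345 payoff=13.3855 vs cont=13.6997 → 13.6997 [wait]  node(2,1) S=92.5200 payoff=4.2000 vs cont=6.9775 → 6.9775 [wait]  node(2,2) S=102.7180 payoff=0.0000 vs cont=2.6052 → 2.6052 [wait]  ⇒ S*(2)=-
t_1: node(1,0) S=87.8072 payoff=8.9128 vs cont=10.2987 → 10.2987 [wait]  node(1,1) S=97.4857 payoff=0.0000 vs cont=4.7745 → 4.7745 [wait]  ⇒ S*(1)=-
t_0: node(0,0) S=92.5200 payoff=4.2000 vs cont=7.5083 → 7.5083 [wait]  ⇒ S*(0)=-

price = 7.5083
boundary = - - - 79.0896 75.0609 79.0896 83.3345 87.8072 83.3345
tree:
7.5083
10.2987 4.7745
13.6997 6.9775 2.6052
17.6304 9.8784 4.1276 1.0995
21.6591 13.4785 6.3531 1.9295 0.2756
25.4826 17.6304 9.4325 3.3178 0.5524 0.0000
29.1113 21.6591 13.3855 5.5483 1.1071 0.0000 0.0000
32.5551 25.4826 17.6304 8.9128 2.2188 0.0000 0.0000 0.0000
35.8236 29.1113 21.6591 13.3855 4.4470 0.0000 0.0000 0.0000 0.0000
38.9255 32.5551 25.4826 17.6304 8.9128 0.0000 0.0000 0.0000 0.0000 0.0000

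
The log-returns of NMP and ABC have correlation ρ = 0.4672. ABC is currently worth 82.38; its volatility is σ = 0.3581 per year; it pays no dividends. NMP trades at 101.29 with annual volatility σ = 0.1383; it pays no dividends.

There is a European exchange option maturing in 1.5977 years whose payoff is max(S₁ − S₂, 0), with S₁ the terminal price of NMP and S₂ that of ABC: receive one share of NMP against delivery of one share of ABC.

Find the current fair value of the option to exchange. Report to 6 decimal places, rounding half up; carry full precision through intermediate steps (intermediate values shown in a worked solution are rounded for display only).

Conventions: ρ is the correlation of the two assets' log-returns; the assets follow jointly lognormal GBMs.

σ_eff = √(σ₁² + σ₂² − 2ρσ₁σ₂) = √(0.1383² + 0.3581² − 2·0.4672·0.1383·0.3581) = 0.317940
d₁ = (ln(S₁/S₂) + (q₂ − q₁ + σ_eff²/2)T) / (σ_eff√T) = (ln(101.29/82.38) + (0.0 − 0.0 + 0.050543)·1.5977) / 0.401877 = 0.715138
d₂ = d₁ − σ_eff√T = 0.715138 − 0.401877 = 0.313261
N(d₁) = 0.762738,  N(d₂) = 0.622959
V = S₁·e^{−q₁T}·N(d₁) − S₂·e^{−q₂T}·N(d₂) = 77.257742 − 51.319338 = 25.938404
Key observation: pricing in ABC-units makes this a unit-strike call on the ratio S₁/S₂ — the risk-free rate cancels and cannot affect the value.

exchange price = 25.938404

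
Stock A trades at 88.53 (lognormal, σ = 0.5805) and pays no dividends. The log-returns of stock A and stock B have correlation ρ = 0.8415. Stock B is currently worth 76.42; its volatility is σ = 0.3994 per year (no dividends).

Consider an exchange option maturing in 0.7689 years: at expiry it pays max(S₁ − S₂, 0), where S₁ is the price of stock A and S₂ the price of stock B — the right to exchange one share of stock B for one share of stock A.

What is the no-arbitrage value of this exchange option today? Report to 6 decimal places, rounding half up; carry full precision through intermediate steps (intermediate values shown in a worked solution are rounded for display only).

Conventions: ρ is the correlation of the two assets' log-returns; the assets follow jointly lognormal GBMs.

exchange price = 16.632734

σ_eff = √(σ₁² + σ₂² − 2ρσ₁σ₂) = √(0.5805² + 0.3994² − 2·0.8415·0.5805·0.3994) = 0.326028
d₁ = (ln(S₁/S₂) + (q₂ − q₁ + σ_eff²/2)T) / (σ_eff√T) = (ln(88.53/76.42) + (0.0 − 0.0 + 0.053147)·0.7689) / 0.285884 = 0.657476
d₂ = d₁ − σ_eff√T = 0.657476 − 0.285884 = 0.371592
N(d₁) = 0.744563,  N(d₂) = 0.644902
V = S₁·e^{−q₁T}·N(d₁) − S₂·e^{−q₂T}·N(d₂) = 65.916126 − 49.283392 = 16.632734
Key observation: the rate r is irrelevant here: denominating values in stock B turns the exchange into a ratio option on S₁/S₂, and discounting at r drops out.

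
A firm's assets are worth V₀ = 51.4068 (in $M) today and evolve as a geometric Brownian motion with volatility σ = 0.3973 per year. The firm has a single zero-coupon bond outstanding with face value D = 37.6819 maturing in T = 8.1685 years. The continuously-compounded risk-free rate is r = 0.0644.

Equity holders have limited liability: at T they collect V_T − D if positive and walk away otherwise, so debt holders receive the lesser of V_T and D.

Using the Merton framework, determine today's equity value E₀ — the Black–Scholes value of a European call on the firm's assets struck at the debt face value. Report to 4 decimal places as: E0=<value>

Equity is a call on the firm's assets struck at D = 37.6819:
d₁ = [ln(V₀/D) + (r + σ²/2)T] / (σ√T)
   = [ln(51.4068/37.6819) + (0.0644 + 0.5·0.3973²)·8.1685] / (0.3973·√8.1685)
   = [0.310591 + 1.170739] / 1.135507 = 1.304554
d₂ = d₁ − σ√T = 1.304554 − 1.135507 = 0.169047
N(d₁) = 0.903978,  N(d₂) = 0.567120,  e^(−rT) = 0.590934
E₀ = V₀·N(d₁) − D·e^(−rT)·N(d₂)
   = 51.4068·0.903978 − 37.6819·0.590934·0.567120 = 33.842243

E0=33.8422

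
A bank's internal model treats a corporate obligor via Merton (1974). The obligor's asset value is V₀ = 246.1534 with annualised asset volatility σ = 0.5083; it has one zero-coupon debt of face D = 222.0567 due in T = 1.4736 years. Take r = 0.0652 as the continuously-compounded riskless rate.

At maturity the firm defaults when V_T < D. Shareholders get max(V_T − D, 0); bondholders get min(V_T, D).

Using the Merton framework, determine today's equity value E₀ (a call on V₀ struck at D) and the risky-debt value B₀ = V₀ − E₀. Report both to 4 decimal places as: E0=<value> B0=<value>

Apply the equity-as-call identities (strike 222.0567, horizon 1.4736 years):
d₁ = [ln(V₀/D) + (r + σ²/2)T] / (σ√T)
   = [ln(246.1534/222.0567) + (0.0652 + 0.5·0.5083²)·1.4736] / (0.5083·√1.4736)
   = [0.103022 + 0.286445] / 0.617035 = 0.631191
d₂ = d₁ − σ√T = 0.631191 − 0.617035 = 0.014156
N(d₁) = 0.736042,  N(d₂) = 0.505647,  e^(−rT) = 0.908393
E₀ = V₀·N(d₁) − D·e^(−rT)·N(d₂)
   = 246.1534·0.736042 − 222.0567·0.908393·0.505647 = 79.182846
B₀ = V₀ − E₀ = 246.1534 − 79.182846 = 166.970554

E0=79.1828 B0=166.9706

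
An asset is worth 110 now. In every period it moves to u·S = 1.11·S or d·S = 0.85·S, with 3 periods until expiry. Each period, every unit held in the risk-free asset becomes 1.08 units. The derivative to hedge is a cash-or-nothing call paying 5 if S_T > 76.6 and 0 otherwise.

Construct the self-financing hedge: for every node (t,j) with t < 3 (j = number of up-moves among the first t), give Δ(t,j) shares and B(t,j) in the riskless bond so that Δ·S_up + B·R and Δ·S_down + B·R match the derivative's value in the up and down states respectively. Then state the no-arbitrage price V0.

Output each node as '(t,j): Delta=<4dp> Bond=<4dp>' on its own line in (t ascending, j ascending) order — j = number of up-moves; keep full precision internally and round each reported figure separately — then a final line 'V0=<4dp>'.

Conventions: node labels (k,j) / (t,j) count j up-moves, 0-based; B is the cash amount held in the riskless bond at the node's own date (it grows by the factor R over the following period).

Since d<R<u, set p* = (R−d)/(u−d) = 0.8846; price each node as the discounted p*-expectation of its children.
Expiry values: V(3,0)=0.0000, V(3,1)=5.0000, V(3,2)=5.0000, V(3,3)=5.0000
(2,0): S=79.4750. Δ = (V_up−V_dn)/(S_up−S_dn) = (5.0000−0.0000)/(88.2173−67.5537) = 0.2420. V = [p*·5.0000 + (1−p*)·0.0000]/1.08 = 4.0954. B = V − Δ·S = -15.1353.
(2,1): S=103.7850. Δ = (V_up−V_dn)/(S_up−S_dn) = (5.0000−5.0000)/(115.2014−88.2173) = 0.0000. V = [p*·5.0000 + (1−p*)·5.0000]/1.08 = 4.6296. B = V − Δ·S = 4.6296.
(2,2): S=135.5310. Δ = (V_up−V_dn)/(S_up−S_dn) = (5.0000−5.0000)/(150.4394−115.2014) = 0.0000. V = [p*·5.0000 + (1−p*)·5.0000]/1.08 = 4.6296. B = V − Δ·S = 4.6296.
(1,0): S=93.5000. Δ = (V_up−V_dn)/(S_up−S_dn) = (4.6296−4.0954)/(103.7850−79.4750) = 0.0220. V = [p*·4.6296 + (1−p*)·4.0954]/1.08 = 4.2296. B = V − Δ·S = 2.1751.
(1,1): S=122.1000. Δ = (V_up−V_dn)/(S_up−S_dn) = (4.6296−4.6296)/(135.5310−103.7850) = 0.0000. V = [p*·4.6296 + (1−p*)·4.6296]/1.08 = 4.2867. B = V − Δ·S = 4.2867.
(0,0): S=110.0000. Δ = (V_up−V_dn)/(S_up−S_dn) = (4.2867−4.2296)/(122.1000−93.5000) = 0.0020. V = [p*·4.2867 + (1−p*)·4.2296]/1.08 = 3.9631. B = V − Δ·S = 3.7436.
Verification: the root portfolio costs Δ(0,0)·S0 + B(0,0) = 3.9631, matching V0.

(0,0): Delta=0.0020 Bond=3.7436
(1,0): Delta=0.0220 Bond=2.1751
(1,1): Delta=0.0000 Bond=4.2867
(2,0): Delta=0.2420 Bond=-15.1353
(2,1): Delta=0.0000 Bond=4.6296
(2,2): Delta=0.0000 Bond=4.6296
V0=3.9631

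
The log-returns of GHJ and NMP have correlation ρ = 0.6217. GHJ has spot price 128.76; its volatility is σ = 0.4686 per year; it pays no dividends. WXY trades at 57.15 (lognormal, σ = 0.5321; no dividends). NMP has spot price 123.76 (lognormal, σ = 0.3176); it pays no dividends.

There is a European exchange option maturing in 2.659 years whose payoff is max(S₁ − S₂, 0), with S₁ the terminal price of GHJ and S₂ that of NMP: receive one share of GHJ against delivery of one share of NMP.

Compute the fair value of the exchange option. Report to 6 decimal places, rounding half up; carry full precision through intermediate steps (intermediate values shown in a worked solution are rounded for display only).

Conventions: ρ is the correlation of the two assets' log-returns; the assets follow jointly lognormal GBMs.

σ_eff = √(σ₁² + σ₂² − 2ρσ₁σ₂) = √(0.4686² + 0.3176² − 2·0.6217·0.4686·0.3176) = 0.367973
d₁ = (ln(S₁/S₂) + (q₂ − q₁ + σ_eff²/2)T) / (σ_eff√T) = (ln(128.76/123.76) + (0.0 − 0.0 + 0.067702)·2.659) / 0.600032 = 0.366023
d₂ = d₁ − σ_eff√T = 0.366023 − 0.600032 = -0.234010
N(d₁) = 0.642826,  N(d₂) = 0.407489
V = S₁·e^{−q₁T}·N(d₁) − S₂·e^{−q₂T}·N(d₂) = 82.770260 − 50.430807 = 32.339453
Key observation: pricing in NMP-units makes this a unit-strike call on the ratio S₁/S₂ — the risk-free rate cancels and cannot affect the value.

exchange price = 32.339453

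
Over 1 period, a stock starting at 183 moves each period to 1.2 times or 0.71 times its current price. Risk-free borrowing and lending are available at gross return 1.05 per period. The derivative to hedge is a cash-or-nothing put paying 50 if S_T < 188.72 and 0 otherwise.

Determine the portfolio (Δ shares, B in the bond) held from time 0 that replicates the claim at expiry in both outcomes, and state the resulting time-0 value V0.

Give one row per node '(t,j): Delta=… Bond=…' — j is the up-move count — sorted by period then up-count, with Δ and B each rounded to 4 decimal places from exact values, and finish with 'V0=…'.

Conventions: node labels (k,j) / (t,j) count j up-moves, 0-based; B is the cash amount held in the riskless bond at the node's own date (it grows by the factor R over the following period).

(0,0): Delta=-0.5576 Bond=116.6181
V0=14.5773

Since d<R<u, set p* = (R−d)/(u−d) = 0.6939; price each node as the discounted p*-expectation of its children.
Payoffs at expiry: V(1,0)=50.0000, V(1,1)=0.0000
(0,0): S=183.0000. Δ = (V_up−V_dn)/(S_up−S_dn) = (0.0000−50.0000)/(219.6000−129.9300) = -0.5576. V = [p*·0.0000 + (1−p*)·50.0000]/1.05 = 14.5773. B = V − Δ·S = 116.6181.
As a check, the time-0 holding Δ(0,0)·S0 + B(0,0) comes to 14.5773 — exactly V0.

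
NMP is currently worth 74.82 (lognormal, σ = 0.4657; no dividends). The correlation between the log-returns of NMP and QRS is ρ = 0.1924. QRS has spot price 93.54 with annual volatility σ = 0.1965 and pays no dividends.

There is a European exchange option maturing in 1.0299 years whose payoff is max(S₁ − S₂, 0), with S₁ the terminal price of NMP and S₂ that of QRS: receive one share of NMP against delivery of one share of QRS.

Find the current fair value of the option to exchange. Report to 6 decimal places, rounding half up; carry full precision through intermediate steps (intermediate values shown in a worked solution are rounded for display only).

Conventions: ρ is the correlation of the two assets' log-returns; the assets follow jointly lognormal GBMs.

σ_eff = √(σ₁² + σ₂² − 2ρσ₁σ₂) = √(0.4657² + 0.1965² − 2·0.1924·0.4657·0.1965) = 0.469335
d₁ = (ln(S₁/S₂) + (q₂ − q₁ + σ_eff²/2)T) / (σ_eff√T) = (ln(74.82/93.54) + (0.0 − 0.0 + 0.110138)·1.0299) / 0.476300 = -0.230680
d₂ = d₁ − σ_eff√T = -0.230680 − 0.476300 = -0.706980
N(d₁) = 0.408782,  N(d₂) = 0.239789
V = S₁·e^{−q₁T}·N(d₁) − S₂·e^{−q₂T}·N(d₂) = 30.585046 − 22.429897 = 8.155149
Key observation: the rate r is irrelevant here: denominating values in QRS turns the exchange into a ratio option on S₁/S₂, and discounting at r drops out.

exchange price = 8.155149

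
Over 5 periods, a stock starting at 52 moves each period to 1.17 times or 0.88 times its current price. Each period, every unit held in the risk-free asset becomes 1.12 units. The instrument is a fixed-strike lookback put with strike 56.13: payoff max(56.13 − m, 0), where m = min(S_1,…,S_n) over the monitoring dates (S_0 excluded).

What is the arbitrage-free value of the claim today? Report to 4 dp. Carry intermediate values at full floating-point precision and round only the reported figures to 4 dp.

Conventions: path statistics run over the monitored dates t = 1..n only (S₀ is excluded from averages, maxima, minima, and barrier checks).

Under the martingale measure an up-move has probability p* = 0.8276; value the claim as the probability-weighted average of per-path payoffs, discounted 5 periods at R = 1.12.
Enumerate all 2^5 = 32 price paths (U = up ×1.17, D = down ×0.88); each path with k up-moves has probability p*^k·(1−p*)^(5−k).
DDDDD: m=27.4421, payoff=28.6879, prob=0.000152
UDDDD: m=36.4855, payoff=19.6445, prob=0.000731
DUDDD: m=36.4855, payoff=19.6445, prob=0.000731
UUDDD: m=48.5091, payoff=7.6209, prob=0.003510
DDUDD: m=36.4855, payoff=19.6445, prob=0.000731
UDUDD: m=48.5091, payoff=7.6209, prob=0.003510
DUUDD: m=45.7600, payoff=10.3700, prob=0.003510
UUUDD: m=60.8400, payoff=0.0000, prob=0.016849
DDDUD: m=35.4365, payoff=20.6935, prob=0.000731
UDDUD: m=47.1145, payoff=9.0155, prob=0.003510
DUDUD: m=45.7600, payoff=10.3700, prob=0.003510
UUDUD: m=60.8400, payoff=0.0000, prob=0.016849
DDUUD: m=40.2688, payoff=15.8612, prob=0.003510
UDUUD: m=53.5392, payoff=2.5908, prob=0.016849
DUUUD: m=45.7600, payoff=10.3700, prob=0.016849
UUUUD: m=60.8400, payoff=0.0000, prob=0.080877
DDDDU: m=31.1842, payoff=24.9458, prob=0.000731
UDDDU: m=41.4608, payoff=14.6692, prob=0.003510
DUDDU: m=41.4608, payoff=14.6692, prob=0.003510
UUDDU: m=55.1240, payoff=1.0060, prob=0.016849
DDUDU: m=40.2688, payoff=15.8612, prob=0.003510
UDUDU: m=53.5392, payoff=2.5908, prob=0.016849
DUUDU: m=45.7600, payoff=10.3700, prob=0.016849
UUUDU: m=60.8400, payoff=0.0000, prob=0.080877
DDDUU: m=35.4365, payoff=20.6935, prob=0.003510
UDDUU: m=47.1145, payoff=9.0155, prob=0.016849
DUDUU: m=45.7600, payoff=10.3700, prob=0.016849
UUDUU: m=60.8400, payoff=0.0000, prob=0.080877
DDUUU: m=40.2688, payoff=15.8612, prob=0.016849
UDUUU: m=53.5392, payoff=2.5908, prob=0.080877
DUUUU: m=45.7600, payoff=10.3700, prob=0.080877
UUUUU: m=60.8400, payoff=0.0000, prob=0.388210
Price = Σ prob·payoff / R^5 = 2.621610 / 1.762342 = 1.4876

price = 1.4876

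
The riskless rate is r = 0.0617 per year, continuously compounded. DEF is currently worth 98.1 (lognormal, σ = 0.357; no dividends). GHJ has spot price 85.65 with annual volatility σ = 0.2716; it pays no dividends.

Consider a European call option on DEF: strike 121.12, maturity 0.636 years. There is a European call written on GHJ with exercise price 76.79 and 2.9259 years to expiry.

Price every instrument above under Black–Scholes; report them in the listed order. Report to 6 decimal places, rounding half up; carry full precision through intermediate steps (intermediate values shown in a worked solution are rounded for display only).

price(DEF call K=121.12) = 5.083715
price(GHJ call K=76.79) = 27.048756

[DEF call K=121.12]
σ√T = 0.357·√0.636 = 0.284706
d₁ = (ln(S/K) + (r+σ²/2)T) / (σ√T) = (ln(98.1/121.12) + (0.0617+0.357²/2)·0.636) / 0.284706 = (-0.210794 + 0.079770) / 0.284706 = -0.460209
d₂ = d₁ − σ√T = -0.460209 − 0.284706 = -0.744916
e^{−rT} = 0.961519
N(d₁) = 0.322683,  N(d₂) = 0.228161
price = S·N(d₁) − K·e^{−rT}·N(d₂) = 31.655196 − 26.571481 = 5.083715
[GHJ call K=76.79]
σ√T = 0.2716·√2.9259 = 0.464579
d₁ = (ln(S/K) + (r+σ²/2)T) / (σ√T) = (ln(85.65/76.79) + (0.0617+0.2716²/2)·2.9259) / 0.464579 = (0.109195 + 0.288445) / 0.464579 = 0.855914
d₂ = d₁ − σ√T = 0.855914 − 0.464579 = 0.391335
e^{−rT} = 0.834829
N(d₁) = 0.803977,  N(d₂) = 0.652225
price = S·N(d₁) − K·e^{−rT}·N(d₂) = 68.860659 − 41.811903 = 27.048756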